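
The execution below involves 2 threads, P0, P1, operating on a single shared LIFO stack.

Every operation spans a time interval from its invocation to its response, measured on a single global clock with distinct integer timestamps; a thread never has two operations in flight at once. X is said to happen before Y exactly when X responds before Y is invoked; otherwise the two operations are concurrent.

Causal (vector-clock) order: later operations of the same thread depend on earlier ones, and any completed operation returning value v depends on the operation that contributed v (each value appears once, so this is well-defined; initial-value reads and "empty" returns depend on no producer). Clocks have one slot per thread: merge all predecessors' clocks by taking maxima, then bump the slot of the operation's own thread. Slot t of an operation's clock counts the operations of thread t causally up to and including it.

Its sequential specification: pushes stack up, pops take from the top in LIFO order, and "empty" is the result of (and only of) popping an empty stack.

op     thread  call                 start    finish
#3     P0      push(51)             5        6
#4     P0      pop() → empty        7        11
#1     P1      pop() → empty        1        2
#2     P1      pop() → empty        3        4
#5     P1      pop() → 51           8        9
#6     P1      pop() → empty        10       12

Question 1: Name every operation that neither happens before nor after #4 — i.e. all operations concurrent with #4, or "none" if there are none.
#5, #6

concurrent with #4 ([7,11]): every op whose interval crosses 7..11
#1 [1,2]: before
#2 [3,4]: before
#3 [5,6]: before
#5 [8,9]: concurrent
#6 [10,12]: concurrent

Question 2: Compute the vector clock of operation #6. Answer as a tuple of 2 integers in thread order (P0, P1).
(1, 4)

invoked at 1, #1 has no predecessors; its own P1 bump gives (0, 1)
invoked at 5, #3 has no predecessors; its own P0 bump gives (1, 0)
VC(#2, invoked at 3): max of VC(#1)=(0, 1), then +1 on thread P1 → (0, 2)
VC(#4, invoked at 7): max of VC(#3)=(1, 0), then +1 on thread P0 → (2, 0)
VC(#5, invoked at 8): max of VC(#2)=(0, 2), VC(#3)=(1, 0), then +1 on thread P1 → (1, 3)
VC(#6, invoked at 10): max of VC(#5)=(1, 3), then +1 on thread P1 → (1, 4)
target: VC(#6) = (1, 4)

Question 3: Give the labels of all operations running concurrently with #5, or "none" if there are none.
#4

#5 spans [8,9]; an op avoiding the whole window 8..9 is ordered, any other is concurrent
#1 [1,2]: before
#2 [3,4]: before
#3 [5,6]: before
#4 [7,11]: concurrent
#6 [10,12]: after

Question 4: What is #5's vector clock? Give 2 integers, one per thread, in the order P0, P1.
(1, 3)

no predecessors for #1 (invoked 1): P1 increments from zero → (0, 1)
no predecessors for #3 (invoked 5): P0 increments from zero → (1, 0)
from VC(#1)=(0, 1), #2 (invoked 3) maxes components and bumps P1 → (0, 2)
from VC(#3)=(1, 0), #4 (invoked 7) maxes components and bumps P0 → (2, 0)
from VC(#2)=(0, 2), VC(#3)=(1, 0), #5 (invoked 8) maxes components and bumps P1 → (1, 3)
from VC(#5)=(1, 3), #6 (invoked 10) maxes components and bumps P1 → (1, 4)
target: VC(#5) = (1, 3)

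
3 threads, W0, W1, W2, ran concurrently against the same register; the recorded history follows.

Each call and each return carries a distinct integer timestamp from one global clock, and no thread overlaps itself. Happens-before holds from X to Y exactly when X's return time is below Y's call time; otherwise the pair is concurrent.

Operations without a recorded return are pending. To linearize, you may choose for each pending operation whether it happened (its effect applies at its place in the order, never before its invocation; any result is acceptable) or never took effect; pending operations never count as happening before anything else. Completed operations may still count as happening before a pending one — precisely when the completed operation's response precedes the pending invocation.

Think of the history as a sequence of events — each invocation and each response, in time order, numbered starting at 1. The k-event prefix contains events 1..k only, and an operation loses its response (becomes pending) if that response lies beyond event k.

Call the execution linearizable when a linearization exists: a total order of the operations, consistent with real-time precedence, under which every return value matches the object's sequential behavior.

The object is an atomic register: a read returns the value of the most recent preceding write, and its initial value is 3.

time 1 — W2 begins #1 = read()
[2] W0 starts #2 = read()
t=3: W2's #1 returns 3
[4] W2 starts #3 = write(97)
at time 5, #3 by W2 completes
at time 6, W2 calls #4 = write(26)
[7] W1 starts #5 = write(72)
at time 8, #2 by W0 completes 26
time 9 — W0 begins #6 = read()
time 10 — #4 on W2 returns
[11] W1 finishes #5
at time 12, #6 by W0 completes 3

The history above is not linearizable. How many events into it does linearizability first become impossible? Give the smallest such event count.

one valid order for events 1..11 is #1, #3, #4, #2, #5:
step 1: #1 read() → 3 — value 3
step 2: #3 write(97) — value 97
step 3: #4 write(26) — value 26
step 4: #2 read() → 26 — value 26
step 5: #5 write(72) — value 72
include event 12 — #6 responding at 12 — and every candidate order breaks
for example #1, #2, #3, #4, #5, #6 fails at step 2: #2 read() → 26 is not legal there
for example #1, #2, #3, #4, #6, #5 fails at step 2: #2 read() → 26 is not legal there

12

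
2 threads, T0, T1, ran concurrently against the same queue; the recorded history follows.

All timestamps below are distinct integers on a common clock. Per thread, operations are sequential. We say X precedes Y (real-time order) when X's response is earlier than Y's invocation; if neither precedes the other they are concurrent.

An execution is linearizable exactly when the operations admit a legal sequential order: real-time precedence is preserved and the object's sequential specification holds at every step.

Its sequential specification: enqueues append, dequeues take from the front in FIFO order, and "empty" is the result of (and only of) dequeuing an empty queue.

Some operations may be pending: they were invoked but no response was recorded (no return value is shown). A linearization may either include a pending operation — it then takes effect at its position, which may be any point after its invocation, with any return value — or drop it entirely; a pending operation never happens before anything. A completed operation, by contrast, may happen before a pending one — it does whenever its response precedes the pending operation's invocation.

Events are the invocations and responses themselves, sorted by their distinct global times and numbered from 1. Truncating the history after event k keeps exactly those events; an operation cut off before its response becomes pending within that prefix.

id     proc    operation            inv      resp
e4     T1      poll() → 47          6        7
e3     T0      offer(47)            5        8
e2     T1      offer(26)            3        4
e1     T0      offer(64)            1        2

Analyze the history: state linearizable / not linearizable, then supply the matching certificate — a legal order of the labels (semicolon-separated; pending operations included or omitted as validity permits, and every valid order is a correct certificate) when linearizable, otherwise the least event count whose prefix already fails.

prefix check: 1..6 passes, 1..7 fails once e4's time-7 response joins
exactly one order of the 3 completed ops respects real time; the queue replay fails
completion choices over the 1 pending operation (e3) were checked; none helps
for example e1, e2, e4 (pending dropped) fails at step 3: e4 poll() → 47 is not legal there

not linearizable — minimal violating prefix: 7 events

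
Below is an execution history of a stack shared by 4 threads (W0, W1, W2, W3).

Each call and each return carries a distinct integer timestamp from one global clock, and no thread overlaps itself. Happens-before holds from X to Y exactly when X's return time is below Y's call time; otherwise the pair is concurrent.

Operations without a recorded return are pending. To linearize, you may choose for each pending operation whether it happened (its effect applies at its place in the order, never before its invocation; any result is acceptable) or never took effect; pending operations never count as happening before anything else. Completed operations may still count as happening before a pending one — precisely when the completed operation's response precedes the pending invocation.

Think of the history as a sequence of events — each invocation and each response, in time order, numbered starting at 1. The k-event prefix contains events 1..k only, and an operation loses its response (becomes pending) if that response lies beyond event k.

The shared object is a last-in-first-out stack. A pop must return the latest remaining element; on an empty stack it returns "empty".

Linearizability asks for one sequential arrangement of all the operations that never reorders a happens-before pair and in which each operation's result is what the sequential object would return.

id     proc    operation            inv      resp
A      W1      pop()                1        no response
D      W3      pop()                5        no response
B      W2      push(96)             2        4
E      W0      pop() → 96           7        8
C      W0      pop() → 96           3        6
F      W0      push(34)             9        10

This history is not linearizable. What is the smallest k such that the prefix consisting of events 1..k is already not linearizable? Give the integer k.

8

events 1..7 are still linearizable — one witness is A, B, C:
1. A pop() (pending, included), leaving stack <>
2. B push(96), leaving stack <96>
3. C pop() → 96, leaving stack <>
include event 8 — E responding at 8 — and every candidate order breaks
no completion choice of the 2 pending operations (A, D) rescues it — every subset was tried
e.g. B, C, E (pending dropped): illegal at step 3, since E pop() → 96 cannot apply there
e.g. C, B, E (pending dropped): illegal at step 1, since C pop() → 96 cannot apply there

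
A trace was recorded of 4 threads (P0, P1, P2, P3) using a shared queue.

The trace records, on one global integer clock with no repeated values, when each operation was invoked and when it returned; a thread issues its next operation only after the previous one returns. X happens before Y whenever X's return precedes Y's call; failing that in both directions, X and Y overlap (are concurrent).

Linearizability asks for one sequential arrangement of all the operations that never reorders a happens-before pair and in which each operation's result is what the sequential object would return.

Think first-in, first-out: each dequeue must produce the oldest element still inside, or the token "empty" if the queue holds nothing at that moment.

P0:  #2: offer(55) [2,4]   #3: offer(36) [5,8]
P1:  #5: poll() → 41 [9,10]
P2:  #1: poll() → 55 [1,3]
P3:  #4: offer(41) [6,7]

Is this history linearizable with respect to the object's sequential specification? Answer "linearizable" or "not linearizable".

linearizable

witness order: #2, #1, #4, #3, #5
1. #2 offer(55), leaving queue <55>
2. #1 poll() → 55, leaving queue <>
3. #4 offer(41), leaving queue <41>
4. #3 offer(36), leaving queue <41,36>
5. #5 poll() → 41, leaving queue <36>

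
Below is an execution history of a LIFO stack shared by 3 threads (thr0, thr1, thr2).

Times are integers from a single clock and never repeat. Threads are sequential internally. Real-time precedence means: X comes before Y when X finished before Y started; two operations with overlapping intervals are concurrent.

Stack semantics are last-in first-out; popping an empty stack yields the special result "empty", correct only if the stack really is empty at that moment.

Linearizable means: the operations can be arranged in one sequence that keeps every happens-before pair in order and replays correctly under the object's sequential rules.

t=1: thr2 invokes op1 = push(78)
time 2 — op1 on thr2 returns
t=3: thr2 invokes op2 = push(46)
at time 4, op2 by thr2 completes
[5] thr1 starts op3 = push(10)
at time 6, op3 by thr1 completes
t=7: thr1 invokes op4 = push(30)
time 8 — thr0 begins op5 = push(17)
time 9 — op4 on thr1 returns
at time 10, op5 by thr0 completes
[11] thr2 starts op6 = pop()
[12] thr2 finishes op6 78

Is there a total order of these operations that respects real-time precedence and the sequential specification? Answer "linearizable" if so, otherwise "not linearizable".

through event 11 a valid linearization exists; event 12 (op6 responding at time 12) ends that
every one of the 2 real-time-consistent orders over 6 completed LIFO stack ops fails the sequential spec
take op1, op2, op3, op4, op5, op6: step 6 already fails, because op6 pop() → 78 cannot occur there
take op1, op2, op3, op5, op4, op6: step 6 already fails, because op6 pop() → 78 cannot occur there

not linearizable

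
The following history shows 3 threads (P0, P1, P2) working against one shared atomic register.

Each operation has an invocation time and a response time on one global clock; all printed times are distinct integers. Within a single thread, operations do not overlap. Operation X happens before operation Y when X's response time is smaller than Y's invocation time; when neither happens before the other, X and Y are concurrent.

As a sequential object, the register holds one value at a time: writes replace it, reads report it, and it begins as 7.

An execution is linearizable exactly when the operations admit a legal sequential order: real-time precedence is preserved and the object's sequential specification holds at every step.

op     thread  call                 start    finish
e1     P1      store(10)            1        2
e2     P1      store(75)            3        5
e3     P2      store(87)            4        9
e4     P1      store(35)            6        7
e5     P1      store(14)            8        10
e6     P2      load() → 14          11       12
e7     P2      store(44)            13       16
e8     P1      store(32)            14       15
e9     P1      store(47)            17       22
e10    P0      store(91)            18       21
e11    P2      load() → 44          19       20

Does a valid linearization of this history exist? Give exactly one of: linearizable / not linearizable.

a witness: e1, e2, e3, e4, e5, e6, e8, e7, e11, e9, e10
after step 1 (e1 store(10)): value 10
after step 2 (e2 store(75)): value 75
after step 3 (e3 store(87)): value 87
after step 4 (e4 store(35)): value 35
after step 5 (e5 store(14)): value 14
after step 6 (e6 load() → 14): value 14
after step 7 (e8 store(32)): value 32
after step 8 (e7 store(44)): value 44
after step 9 (e11 load() → 44): value 44
after step 10 (e9 store(47)): value 47
after step 11 (e10 store(91)): value 91

linearizable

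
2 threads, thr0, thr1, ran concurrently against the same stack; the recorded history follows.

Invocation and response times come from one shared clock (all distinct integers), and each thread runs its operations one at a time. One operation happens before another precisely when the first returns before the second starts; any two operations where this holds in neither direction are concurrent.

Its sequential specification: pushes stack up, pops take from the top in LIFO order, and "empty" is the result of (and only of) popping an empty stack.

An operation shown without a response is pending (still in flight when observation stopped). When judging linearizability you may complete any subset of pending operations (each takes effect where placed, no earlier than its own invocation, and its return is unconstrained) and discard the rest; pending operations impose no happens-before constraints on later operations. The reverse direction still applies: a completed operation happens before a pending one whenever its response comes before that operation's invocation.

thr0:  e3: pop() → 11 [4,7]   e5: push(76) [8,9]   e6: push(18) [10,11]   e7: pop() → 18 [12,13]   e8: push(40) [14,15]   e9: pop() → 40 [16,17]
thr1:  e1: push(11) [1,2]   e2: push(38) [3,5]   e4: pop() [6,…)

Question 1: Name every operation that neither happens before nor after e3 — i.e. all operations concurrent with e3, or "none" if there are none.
Answer: e2, e4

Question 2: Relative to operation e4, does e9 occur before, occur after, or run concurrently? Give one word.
Answer: concurrent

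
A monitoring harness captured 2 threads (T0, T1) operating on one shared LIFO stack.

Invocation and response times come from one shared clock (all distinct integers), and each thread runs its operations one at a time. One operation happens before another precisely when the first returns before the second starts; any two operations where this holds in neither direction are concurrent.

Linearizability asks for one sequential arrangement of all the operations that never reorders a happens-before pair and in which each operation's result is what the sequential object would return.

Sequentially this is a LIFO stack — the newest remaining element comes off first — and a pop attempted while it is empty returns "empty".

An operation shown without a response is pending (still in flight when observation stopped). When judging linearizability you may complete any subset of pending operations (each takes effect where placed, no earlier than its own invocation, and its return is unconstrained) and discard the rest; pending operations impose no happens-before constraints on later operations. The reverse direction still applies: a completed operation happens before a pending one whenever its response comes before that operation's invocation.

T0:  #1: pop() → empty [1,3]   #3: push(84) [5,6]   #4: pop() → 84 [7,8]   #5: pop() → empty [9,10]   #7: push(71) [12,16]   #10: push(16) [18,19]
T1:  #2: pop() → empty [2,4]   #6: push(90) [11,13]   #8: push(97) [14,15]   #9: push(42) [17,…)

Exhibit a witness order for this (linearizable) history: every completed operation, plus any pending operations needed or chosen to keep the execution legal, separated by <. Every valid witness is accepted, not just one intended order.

#1 < #2 < #3 < #4 < #5 < #6 < #7 < #8 < #9 < #10

step 1: #1 pop() → empty — stack <>
step 2: #2 pop() → empty — stack <>
step 3: #3 push(84) — stack <84>
step 4: #4 pop() → 84 — stack <>
step 5: #5 pop() → empty — stack <>
step 6: #6 push(90) — stack <90>
step 7: #7 push(71) — stack <90,71>
step 8: #8 push(97) — stack <90,71,97>
step 9: #9 push(42) (pending, included) — stack <90,71,97,42>
step 10: #10 push(16) — stack <90,71,97,42,16>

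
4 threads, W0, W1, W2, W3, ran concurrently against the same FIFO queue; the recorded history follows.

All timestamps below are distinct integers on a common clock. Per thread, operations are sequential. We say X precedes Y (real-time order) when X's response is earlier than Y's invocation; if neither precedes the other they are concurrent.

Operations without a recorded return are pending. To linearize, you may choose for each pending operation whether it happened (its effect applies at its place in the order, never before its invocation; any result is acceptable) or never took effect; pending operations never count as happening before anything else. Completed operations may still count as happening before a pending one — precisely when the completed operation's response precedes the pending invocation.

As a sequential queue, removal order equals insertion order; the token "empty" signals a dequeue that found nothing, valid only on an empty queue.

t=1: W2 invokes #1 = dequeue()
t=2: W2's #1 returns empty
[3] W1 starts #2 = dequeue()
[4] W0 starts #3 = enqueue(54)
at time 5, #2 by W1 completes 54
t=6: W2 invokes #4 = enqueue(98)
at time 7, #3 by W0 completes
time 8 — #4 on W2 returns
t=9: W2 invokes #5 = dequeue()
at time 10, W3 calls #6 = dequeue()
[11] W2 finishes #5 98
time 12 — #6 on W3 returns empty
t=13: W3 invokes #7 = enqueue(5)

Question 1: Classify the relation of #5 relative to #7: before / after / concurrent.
Answer: before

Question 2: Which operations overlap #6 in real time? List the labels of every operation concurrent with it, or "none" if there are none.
Answer: #5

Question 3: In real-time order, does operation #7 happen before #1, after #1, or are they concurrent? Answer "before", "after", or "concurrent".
Answer: after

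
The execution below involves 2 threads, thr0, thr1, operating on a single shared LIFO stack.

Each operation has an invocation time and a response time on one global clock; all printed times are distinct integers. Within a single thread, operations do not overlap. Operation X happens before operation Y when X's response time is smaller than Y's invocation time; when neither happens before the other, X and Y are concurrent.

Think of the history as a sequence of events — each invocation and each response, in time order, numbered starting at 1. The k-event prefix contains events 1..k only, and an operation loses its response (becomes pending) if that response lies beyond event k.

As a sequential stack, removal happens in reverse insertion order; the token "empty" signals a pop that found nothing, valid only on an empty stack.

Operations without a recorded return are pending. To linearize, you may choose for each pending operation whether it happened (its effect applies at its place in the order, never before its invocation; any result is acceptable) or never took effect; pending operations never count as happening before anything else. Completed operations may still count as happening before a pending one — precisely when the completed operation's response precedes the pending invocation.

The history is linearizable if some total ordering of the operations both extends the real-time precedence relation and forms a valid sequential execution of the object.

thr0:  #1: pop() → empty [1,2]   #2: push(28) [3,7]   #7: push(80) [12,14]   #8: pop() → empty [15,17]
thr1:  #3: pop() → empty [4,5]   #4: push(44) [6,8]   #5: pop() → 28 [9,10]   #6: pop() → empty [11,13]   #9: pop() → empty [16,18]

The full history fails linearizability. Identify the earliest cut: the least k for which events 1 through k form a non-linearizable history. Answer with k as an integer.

one valid order for events 1..12 is #1, #3, #4, #2, #5:
after step 1 (#1 pop() → empty): stack <>
after step 2 (#3 pop() → empty): stack <>
after step 3 (#4 push(44)): stack <44>
after step 4 (#2 push(28)): stack <44,28>
after step 5 (#5 pop() → 28): stack <44>
adding event 13 (#6 responds at 13) leaves no legal real-time order
every completion of the 1 pending operation (#7) was checked; none linearizes
take #1, #2, #3, #4, #5, #6 (pending dropped): step 3 already fails, because #3 pop() → empty cannot occur there
take #1, #3, #2, #4, #5, #6 (pending dropped): step 5 already fails, because #5 pop() → 28 cannot occur there

13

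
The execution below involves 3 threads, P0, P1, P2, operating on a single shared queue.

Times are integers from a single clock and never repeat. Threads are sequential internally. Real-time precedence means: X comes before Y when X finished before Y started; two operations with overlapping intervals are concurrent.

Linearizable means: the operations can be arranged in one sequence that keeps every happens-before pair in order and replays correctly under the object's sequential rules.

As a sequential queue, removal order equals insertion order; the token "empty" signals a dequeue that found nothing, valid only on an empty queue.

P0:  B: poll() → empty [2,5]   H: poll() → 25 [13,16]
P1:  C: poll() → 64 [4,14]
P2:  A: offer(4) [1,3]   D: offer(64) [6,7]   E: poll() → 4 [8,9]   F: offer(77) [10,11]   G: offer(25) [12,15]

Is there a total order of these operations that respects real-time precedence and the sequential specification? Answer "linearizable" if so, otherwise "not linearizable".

not linearizable

cut after 15 events: linearizable; cut after 16 events (H responds, time 16): not linearizable
every one of the 26 real-time-consistent orders over 8 completed queue ops fails the sequential spec
e.g. A, B, C, D, E, F, G, H: illegal at step 2, since B poll() → empty cannot apply there
e.g. A, B, C, D, E, F, H, G: illegal at step 2, since B poll() → empty cannot apply there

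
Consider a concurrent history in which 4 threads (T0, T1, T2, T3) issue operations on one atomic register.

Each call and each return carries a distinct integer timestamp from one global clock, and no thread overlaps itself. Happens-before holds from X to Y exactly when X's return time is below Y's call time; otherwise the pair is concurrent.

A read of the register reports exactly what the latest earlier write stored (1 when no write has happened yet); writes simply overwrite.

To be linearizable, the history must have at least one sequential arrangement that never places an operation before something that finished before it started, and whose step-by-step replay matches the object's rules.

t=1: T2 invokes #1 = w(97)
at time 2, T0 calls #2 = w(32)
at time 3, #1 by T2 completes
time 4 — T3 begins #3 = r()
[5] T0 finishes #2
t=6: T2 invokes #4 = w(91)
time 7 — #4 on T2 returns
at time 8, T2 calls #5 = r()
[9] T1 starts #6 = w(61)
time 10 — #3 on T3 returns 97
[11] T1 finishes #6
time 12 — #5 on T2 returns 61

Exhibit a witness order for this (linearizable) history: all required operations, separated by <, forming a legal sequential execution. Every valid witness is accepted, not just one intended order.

step 1: #1 w(97) — value 97
step 2: #3 r() → 97 — value 97
step 3: #2 w(32) — value 32
step 4: #4 w(91) — value 91
step 5: #6 w(61) — value 61
step 6: #5 r() → 61 — value 61

#1 < #3 < #2 < #4 < #6 < #5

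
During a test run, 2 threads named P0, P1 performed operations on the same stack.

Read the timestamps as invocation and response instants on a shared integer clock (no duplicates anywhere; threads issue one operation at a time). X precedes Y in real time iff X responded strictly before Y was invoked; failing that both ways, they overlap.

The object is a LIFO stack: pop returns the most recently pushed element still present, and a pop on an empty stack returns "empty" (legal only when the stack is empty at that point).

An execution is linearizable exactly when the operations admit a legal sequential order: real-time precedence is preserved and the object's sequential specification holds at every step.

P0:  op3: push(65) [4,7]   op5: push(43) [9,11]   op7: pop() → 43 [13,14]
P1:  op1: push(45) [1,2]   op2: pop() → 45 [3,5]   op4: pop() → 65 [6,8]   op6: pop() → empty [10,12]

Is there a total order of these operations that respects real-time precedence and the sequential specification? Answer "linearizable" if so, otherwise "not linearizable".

linearizable

a witness: op1, op2, op3, op4, op6, op5, op7
after step 1 (op1 push(45)): stack <45>
after step 2 (op2 pop() → 45): stack <>
after step 3 (op3 push(65)): stack <65>
after step 4 (op4 pop() → 65): stack <>
after step 5 (op6 pop() → empty): stack <>
after step 6 (op5 push(43)): stack <43>
after step 7 (op7 pop() → 43): stack <>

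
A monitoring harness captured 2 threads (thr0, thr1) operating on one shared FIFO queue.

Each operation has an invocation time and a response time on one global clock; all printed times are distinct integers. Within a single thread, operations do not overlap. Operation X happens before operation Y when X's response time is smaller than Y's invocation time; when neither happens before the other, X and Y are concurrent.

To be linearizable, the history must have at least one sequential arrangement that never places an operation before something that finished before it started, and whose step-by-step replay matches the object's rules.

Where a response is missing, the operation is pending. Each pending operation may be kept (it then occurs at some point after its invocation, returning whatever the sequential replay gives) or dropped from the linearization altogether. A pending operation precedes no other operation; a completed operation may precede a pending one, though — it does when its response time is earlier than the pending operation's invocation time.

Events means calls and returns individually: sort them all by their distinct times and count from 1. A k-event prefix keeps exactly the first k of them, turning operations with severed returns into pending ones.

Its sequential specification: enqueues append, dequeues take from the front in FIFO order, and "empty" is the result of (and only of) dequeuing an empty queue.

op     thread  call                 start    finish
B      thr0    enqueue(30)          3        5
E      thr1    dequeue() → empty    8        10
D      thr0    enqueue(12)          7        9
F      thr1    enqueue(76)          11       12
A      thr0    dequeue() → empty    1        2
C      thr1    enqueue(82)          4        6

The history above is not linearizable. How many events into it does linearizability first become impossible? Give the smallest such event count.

a valid linearization of events 1..9 exists, for instance A, B, C, D:
step 1: A dequeue() → empty — queue <>
step 2: B enqueue(30) — queue <30>
step 3: C enqueue(82) — queue <30,82>
step 4: D enqueue(12) — queue <30,82,12>
adding event 10 (E responds at 10) leaves no legal real-time order
one such order, A, B, C, D, E, breaks at step 5 where E dequeue() → empty is illegal
one such order, A, B, C, E, D, breaks at step 4 where E dequeue() → empty is illegal

10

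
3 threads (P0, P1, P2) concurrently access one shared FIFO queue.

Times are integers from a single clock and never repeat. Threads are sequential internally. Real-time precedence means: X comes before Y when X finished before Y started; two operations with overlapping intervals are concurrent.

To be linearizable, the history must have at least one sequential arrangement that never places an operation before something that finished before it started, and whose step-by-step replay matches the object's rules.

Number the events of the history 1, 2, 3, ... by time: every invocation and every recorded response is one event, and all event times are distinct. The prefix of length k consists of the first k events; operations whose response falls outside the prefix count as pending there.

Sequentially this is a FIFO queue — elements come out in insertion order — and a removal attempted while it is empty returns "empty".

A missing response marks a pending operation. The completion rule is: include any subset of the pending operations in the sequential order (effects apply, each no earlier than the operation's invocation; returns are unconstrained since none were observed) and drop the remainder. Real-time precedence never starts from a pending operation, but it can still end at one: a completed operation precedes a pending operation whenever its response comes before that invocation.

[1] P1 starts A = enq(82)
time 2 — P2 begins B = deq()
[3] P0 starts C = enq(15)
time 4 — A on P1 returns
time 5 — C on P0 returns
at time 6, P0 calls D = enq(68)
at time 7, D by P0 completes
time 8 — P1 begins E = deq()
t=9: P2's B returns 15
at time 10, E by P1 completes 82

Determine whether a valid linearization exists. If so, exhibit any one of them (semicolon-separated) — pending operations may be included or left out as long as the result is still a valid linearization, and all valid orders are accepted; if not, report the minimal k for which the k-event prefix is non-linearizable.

1. A enq(82), leaving queue <82>
2. C enq(15), leaving queue <82,15>
3. D enq(68), leaving queue <82,15,68>
4. E deq() → 82, leaving queue <15,68>
5. B deq() → 15, leaving queue <68>

linearizable — witness: A; C; D; E; B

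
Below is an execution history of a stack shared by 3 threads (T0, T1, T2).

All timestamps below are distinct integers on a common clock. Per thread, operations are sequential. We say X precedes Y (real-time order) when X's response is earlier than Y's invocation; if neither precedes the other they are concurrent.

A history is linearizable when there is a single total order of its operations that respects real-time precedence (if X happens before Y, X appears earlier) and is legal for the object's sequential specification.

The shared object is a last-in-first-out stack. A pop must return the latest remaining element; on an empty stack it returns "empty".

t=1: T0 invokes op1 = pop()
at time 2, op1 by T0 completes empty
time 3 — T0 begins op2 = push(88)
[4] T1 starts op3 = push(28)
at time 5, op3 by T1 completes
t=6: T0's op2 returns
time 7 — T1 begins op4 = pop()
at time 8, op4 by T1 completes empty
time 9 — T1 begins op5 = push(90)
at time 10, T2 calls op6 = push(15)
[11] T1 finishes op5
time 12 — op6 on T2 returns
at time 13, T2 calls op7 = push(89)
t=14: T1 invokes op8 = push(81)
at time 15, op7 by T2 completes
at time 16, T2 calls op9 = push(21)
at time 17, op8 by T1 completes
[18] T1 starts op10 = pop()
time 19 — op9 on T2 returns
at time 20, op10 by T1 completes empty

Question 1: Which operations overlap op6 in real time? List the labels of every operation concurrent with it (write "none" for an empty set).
op5

op6 spans [10,12]: anything still running between times 10 and 12 counts as concurrent
op1 [1,2]: before
op2 [3,6]: before
op3 [4,5]: before
op4 [7,8]: before
op5 [9,11]: concurrent
op7 [13,15]: after
op8 [14,17]: after
op9 [16,19]: after
op10 [18,20]: after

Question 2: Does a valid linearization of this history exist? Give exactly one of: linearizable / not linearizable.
not linearizable

cut after 7 events: linearizable; cut after 8 events (op4 responds, time 8): not linearizable
all 2 real-time-respecting orders fail — 4 completed stack operations, no legal replay
e.g. op1, op2, op3, op4: illegal at step 4, since op4 pop() → empty cannot apply there
e.g. op1, op3, op2, op4: illegal at step 4, since op4 pop() → empty cannot apply there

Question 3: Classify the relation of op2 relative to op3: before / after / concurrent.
concurrent

op2 spans [3,6], op3 spans [4,5]
the intervals overlap in both directions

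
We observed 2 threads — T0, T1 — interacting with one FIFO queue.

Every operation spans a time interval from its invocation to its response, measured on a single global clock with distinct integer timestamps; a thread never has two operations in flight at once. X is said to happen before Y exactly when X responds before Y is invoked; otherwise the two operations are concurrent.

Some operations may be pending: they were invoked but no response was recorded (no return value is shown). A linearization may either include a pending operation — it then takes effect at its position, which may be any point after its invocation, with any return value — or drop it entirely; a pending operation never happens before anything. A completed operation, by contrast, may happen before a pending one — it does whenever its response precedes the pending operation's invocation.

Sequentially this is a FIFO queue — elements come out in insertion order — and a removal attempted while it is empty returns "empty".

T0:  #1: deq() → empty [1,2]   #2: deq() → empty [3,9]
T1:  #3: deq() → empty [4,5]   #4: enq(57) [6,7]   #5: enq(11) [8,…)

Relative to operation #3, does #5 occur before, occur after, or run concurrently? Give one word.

#5 spans [8,…), #3 spans [4,5]
resp(#3)=5 < inv(#5)=8

after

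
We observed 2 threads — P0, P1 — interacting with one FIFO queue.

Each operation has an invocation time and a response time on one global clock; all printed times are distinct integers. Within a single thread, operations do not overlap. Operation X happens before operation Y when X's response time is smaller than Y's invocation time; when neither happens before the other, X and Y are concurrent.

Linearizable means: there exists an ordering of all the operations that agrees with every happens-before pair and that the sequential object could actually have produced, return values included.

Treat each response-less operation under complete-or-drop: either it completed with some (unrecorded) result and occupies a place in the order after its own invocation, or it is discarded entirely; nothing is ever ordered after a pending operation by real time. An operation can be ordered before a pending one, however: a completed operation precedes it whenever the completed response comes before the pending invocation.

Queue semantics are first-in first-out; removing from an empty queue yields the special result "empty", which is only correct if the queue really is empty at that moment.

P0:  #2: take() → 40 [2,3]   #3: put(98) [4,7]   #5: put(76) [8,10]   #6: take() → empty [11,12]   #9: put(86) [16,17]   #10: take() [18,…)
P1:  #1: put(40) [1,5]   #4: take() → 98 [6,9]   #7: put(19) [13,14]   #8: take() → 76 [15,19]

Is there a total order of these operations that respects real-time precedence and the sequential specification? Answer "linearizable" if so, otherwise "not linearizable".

events 1..11 are fine; event 12 — the response of #6 at time 12 — makes the prefix non-linearizable
no legal order exists: 8 real-time-consistent candidates over 6 completed FIFO queue operations, all rejected
sample order #1, #2, #3, #4, #5, #6 stalls at step 6 — #6 take() → empty has no legal effect
sample order #1, #2, #3, #5, #4, #6 stalls at step 6 — #6 take() → empty has no legal effect

not linearizable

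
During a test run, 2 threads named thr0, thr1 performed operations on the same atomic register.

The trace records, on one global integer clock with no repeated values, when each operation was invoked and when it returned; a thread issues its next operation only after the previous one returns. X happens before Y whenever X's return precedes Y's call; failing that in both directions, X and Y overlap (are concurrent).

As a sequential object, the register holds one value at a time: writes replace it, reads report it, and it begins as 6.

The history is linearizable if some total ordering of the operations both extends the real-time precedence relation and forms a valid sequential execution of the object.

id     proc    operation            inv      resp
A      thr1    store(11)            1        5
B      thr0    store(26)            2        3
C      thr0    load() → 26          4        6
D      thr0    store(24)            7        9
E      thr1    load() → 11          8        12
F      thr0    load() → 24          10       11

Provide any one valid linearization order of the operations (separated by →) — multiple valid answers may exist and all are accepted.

1. B store(26), leaving value 26
2. C load() → 26, leaving value 26
3. A store(11), leaving value 11
4. E load() → 11, leaving value 11
5. D store(24), leaving value 24
6. F load() → 24, leaving value 24

B → C → A → E → D → F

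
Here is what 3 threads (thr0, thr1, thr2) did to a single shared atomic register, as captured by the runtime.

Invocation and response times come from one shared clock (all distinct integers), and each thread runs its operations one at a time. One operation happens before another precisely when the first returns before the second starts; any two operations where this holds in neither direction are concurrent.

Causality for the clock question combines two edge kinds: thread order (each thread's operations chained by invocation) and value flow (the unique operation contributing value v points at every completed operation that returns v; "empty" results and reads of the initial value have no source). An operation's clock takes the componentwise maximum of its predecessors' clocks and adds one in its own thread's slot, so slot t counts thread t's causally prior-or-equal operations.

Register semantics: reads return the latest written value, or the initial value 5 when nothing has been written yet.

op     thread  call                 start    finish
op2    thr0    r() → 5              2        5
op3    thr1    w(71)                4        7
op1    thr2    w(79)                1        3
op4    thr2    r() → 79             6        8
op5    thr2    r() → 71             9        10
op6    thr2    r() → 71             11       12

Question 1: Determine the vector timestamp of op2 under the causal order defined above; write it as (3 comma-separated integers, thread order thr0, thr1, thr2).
Answer: (1, 0, 0)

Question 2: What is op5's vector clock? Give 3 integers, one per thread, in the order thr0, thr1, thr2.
Answer: (0, 1, 3)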